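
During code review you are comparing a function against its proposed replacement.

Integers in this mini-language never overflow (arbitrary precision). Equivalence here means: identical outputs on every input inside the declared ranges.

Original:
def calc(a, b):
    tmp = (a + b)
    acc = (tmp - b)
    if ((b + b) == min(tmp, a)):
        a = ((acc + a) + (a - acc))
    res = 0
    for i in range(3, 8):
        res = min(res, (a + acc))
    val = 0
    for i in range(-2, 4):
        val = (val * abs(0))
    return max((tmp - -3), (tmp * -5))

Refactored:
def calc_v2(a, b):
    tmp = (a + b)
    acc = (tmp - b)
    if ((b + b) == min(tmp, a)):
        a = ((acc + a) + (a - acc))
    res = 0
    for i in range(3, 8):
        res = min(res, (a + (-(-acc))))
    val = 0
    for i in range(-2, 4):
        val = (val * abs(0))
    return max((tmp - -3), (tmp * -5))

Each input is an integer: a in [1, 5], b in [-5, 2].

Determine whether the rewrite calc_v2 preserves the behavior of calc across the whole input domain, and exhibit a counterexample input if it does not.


Differences: same computation, different form — yet all 40 inputs agree.
verdict: equivalent


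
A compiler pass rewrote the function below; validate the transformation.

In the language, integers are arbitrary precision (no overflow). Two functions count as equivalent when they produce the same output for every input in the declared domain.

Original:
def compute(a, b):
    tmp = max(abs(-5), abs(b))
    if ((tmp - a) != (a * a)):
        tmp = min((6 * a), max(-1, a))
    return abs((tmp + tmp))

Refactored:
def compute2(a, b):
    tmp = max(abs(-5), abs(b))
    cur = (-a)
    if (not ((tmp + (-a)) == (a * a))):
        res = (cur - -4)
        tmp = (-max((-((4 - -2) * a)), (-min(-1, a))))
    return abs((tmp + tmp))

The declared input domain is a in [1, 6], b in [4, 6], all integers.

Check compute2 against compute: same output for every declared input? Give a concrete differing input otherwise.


Try a=2, b=4.
compute: tmp becomes 5; next ((tmp - a) != (a * a)) evaluates to true; next tmp becomes 2; next final value 4
compute2: tmp becomes 5; next cur becomes -2; next (not ((tmp + (-a)) == (a * a))) evaluates to true; next res becomes 2; next tmp becomes -1; next final value 2
4 vs 2 — the two versions disagree here.
verdict: not equivalent; witness: a=2, b=4


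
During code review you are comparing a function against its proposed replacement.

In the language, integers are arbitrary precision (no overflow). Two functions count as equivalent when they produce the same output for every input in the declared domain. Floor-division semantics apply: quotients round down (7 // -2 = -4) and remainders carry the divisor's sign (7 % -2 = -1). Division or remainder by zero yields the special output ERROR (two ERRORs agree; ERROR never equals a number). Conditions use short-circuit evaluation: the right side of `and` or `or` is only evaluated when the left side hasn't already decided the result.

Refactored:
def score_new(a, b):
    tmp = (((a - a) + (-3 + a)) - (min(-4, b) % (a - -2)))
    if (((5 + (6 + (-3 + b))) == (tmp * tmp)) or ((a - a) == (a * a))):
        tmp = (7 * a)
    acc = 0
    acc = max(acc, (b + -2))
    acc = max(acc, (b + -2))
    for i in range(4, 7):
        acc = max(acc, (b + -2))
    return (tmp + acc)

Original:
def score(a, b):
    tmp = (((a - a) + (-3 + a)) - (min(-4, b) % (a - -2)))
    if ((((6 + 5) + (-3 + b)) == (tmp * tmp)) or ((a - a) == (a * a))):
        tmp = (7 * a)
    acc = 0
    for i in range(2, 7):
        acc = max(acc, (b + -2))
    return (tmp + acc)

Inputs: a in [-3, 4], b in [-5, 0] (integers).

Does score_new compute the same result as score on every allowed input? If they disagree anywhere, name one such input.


Equivalent — the differences include arithmetic usage differs; also loop structure differs; also constant usage differs; also min/max/abs usage differs; also statement counts differ, yet no declared input distinguishes the two.
Tracing a=-2, b=-3: score: hits division by zero so the output is ERROR | score_new: hits division by zero so the output is ERROR — matching result ERROR.
Across all 48 domain points the two functions coincide.
verdict: equivalent


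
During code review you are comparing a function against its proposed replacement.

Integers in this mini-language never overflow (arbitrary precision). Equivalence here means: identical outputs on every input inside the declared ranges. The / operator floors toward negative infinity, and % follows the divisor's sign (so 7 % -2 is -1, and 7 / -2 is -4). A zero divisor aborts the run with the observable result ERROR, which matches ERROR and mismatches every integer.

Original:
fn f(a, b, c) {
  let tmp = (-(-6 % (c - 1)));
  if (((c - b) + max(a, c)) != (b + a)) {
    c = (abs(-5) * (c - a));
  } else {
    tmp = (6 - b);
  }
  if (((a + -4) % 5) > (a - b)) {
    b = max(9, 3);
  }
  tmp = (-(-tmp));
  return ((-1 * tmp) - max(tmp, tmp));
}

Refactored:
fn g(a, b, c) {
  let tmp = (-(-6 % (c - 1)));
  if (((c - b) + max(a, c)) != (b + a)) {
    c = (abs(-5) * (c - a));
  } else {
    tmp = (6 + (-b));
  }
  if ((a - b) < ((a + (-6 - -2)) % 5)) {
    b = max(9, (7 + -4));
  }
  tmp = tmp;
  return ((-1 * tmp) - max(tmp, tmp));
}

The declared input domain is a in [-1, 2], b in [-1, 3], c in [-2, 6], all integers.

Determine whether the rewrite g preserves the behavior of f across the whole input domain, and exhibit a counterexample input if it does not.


Although arithmetic usage differs, and constant usage differs, and comparison usage differs, 180/180 inputs agree.
verdict: equivalent


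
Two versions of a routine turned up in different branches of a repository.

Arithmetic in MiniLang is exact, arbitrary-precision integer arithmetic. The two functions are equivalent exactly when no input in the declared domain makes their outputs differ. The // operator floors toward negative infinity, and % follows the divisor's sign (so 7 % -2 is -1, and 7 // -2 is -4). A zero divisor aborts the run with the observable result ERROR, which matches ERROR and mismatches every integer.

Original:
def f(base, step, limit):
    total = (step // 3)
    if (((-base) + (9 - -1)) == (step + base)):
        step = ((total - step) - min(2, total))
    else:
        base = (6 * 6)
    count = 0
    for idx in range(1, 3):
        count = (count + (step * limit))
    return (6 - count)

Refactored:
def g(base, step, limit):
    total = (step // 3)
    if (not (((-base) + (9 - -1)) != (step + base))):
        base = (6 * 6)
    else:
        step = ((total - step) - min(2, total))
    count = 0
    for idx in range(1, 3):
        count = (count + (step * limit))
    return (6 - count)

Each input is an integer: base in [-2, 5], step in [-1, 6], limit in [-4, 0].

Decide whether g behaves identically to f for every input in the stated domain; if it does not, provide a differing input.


There is a counterexample at base=-2, step=-1, limit=-4: -2 on one side, 14 on the other.
f: total becomes -1; next (((-base) + (9 - -1)) == (step + base)) evaluates to false; next base becomes 36; next count becomes 0; next at idx=1:; next count becomes 4; next at idx=2:; next count becomes 8; next final value -2
g: total becomes -1; next (not (((-base) + (9 - -1)) != (step + base))) evaluates to false; next step becomes 1; next count becomes 0; next at idx=1:; next count becomes -4; next at idx=2:; next count becomes -8; next final value 14
verdict: not equivalent; witness: base=-2, step=-1, limit=-4


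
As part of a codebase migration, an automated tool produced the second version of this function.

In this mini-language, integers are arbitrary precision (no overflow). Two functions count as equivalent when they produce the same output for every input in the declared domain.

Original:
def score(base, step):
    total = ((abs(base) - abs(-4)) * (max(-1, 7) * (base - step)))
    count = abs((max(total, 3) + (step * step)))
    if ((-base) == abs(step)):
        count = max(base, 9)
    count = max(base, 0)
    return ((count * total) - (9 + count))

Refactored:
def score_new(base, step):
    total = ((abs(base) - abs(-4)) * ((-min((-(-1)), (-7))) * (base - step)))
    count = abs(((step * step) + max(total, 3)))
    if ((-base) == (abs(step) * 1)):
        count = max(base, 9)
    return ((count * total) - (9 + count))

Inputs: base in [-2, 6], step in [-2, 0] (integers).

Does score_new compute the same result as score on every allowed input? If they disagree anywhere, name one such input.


Try base=-2, step=-2.
score: total := 0 | count := 7 | ((-base) == abs(step)): true | count := 9 | count := 0 | result -9
score_new: total := 0 | count := 7 | ((-base) == (abs(step) * 1)): true | count := 9 | result -18
-9 and -18 differ, so these are not the same function on this domain.
verdict: not equivalent; witness: base=-2, step=-2


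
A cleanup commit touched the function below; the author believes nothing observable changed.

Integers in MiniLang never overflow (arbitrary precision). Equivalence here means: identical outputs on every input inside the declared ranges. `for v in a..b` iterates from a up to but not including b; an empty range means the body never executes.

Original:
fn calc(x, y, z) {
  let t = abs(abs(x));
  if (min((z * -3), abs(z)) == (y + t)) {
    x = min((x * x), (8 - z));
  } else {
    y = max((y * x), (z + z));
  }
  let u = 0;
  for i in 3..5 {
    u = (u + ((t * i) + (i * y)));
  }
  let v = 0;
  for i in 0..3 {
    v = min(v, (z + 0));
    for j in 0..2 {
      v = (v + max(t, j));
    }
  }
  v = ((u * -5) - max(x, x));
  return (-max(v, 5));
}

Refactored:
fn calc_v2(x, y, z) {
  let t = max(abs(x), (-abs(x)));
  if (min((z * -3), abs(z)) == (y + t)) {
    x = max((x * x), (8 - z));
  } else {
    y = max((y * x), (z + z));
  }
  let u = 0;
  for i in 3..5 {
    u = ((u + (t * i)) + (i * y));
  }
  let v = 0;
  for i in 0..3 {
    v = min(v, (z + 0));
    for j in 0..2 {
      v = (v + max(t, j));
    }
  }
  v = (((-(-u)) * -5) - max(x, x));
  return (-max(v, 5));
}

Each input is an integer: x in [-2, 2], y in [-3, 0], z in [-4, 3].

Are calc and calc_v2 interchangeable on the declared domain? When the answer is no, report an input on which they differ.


Take x=0, y=-3, z=1.
calc: t=0, then (min((z * -3), abs(z)) == (y + t)) is true, then x=0, then u=0, then (i=3), then u=-9, then (i=4), then u=-21, then v=0, then (i=0), then v=0, then (j=0), then v=0, then (j=1), then v=1, then (i=1), then v=1, then (j=0), then v=1, then (j=1), then v=2, then (i=2), then v=1, then (j=0), then v=1, then (j=1), then v=2, then v=105, then returns -105
calc_v2: t=0, then (min((z * -3), abs(z)) == (y + t)) is true, then x=7, then u=0, then (i=3), then u=-9, then (i=4), then u=-21, then v=0, then (i=0), then v=0, then (j=0), then v=0, then (j=1), then v=1, then (i=1), then v=1, then (j=0), then v=1, then (j=1), then v=2, then (i=2), then v=1, then (j=0), then v=1, then (j=1), then v=2, then v=98, then returns -98
-105 vs -98 — the two versions disagree here.
verdict: not equivalent; witness: x=0, y=-3, z=1


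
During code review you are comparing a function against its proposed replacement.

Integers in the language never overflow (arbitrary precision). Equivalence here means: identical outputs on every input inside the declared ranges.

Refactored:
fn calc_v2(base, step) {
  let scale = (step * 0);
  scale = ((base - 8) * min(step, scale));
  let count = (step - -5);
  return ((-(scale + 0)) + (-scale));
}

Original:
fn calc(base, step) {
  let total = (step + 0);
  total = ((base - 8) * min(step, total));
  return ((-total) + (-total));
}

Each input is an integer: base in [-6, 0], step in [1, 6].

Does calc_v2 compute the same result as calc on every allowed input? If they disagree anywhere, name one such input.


These are not equivalent — on base=-6, step=1 the outputs split (28 vs 0).
calc: total becomes 1; next total becomes -14; next final value 28
calc_v2: scale becomes 0; next scale becomes 0; next count becomes 6; next final value 0
verdict: not equivalent; witness: base=-6, step=1


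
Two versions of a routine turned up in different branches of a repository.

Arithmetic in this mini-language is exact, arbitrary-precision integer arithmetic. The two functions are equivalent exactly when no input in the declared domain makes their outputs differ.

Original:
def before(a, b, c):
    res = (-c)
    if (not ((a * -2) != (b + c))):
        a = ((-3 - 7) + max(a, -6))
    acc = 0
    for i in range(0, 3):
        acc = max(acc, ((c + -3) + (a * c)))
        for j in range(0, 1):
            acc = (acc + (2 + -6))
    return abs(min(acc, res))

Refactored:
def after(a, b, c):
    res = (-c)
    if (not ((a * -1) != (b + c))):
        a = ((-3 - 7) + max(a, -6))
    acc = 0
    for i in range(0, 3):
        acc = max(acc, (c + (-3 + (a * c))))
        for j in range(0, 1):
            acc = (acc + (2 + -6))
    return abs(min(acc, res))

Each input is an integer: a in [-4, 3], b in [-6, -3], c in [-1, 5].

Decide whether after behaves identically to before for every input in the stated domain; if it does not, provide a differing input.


These are not equivalent — on a=-1, b=-4, c=5 the outputs split (7 vs 12).
before: res = -5; (not ((a * -2) != (b + c))) -> false; acc = 0; [i=0]; acc = 0; [j=0]; acc = -4; [i=1]; acc = -3; [j=0]; acc = -7; [i=2]; acc = -3; [j=0]; acc = -7; return 7
after: res = -5; (not ((a * -1) != (b + c))) -> true; a = -11; acc = 0; [i=0]; acc = 0; [j=0]; acc = -4; [i=1]; acc = -4; [j=0]; acc = -8; [i=2]; acc = -8; [j=0]; acc = -12; return 12
verdict: not equivalent; witness: a=-1, b=-4, c=5


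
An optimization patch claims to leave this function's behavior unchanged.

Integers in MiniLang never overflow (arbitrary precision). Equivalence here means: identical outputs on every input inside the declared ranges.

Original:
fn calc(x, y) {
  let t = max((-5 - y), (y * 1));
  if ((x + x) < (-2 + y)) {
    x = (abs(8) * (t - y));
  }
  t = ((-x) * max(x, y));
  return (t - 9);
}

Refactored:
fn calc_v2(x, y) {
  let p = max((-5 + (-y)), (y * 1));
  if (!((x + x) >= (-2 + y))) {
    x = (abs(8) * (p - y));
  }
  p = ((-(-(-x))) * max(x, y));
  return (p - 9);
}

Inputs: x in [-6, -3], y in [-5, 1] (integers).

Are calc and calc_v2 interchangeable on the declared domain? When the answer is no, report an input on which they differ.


The two are interchangeable: boolean connective usage differs, arithmetic usage differs, comparison usage differs, local variable names differ, and every declared input agrees.
Spot check at x=-3, y=-2 — calc: t becomes -2; next ((x + x) < (-2 + y)) evaluates to true; next x becomes 0; next t becomes 0; next final value -9. calc_v2: p becomes -2; next (!((x + x) >= (-2 + y))) evaluates to true; next x becomes 0; next p becomes 0; next final value -9. Both give -9.
Checked all 28 inputs in the declared domain: the outputs agree on every one.
verdict: equivalent


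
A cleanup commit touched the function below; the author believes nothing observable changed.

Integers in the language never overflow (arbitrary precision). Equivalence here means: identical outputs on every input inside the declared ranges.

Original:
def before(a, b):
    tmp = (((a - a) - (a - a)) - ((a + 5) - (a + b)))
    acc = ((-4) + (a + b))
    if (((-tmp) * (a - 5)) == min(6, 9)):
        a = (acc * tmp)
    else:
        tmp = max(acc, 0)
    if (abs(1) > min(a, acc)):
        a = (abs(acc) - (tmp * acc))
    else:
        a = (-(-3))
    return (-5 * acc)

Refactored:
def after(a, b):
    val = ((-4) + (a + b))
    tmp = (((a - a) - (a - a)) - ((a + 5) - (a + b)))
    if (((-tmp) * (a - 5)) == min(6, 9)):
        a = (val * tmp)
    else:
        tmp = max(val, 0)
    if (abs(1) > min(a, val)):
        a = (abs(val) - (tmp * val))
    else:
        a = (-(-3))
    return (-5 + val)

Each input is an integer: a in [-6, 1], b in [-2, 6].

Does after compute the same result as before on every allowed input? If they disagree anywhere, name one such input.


Run the pair on a=-6, b=-2.
before: tmp := -7 | acc := -12 | (((-tmp) * (a - 5)) == min(6, 9)): false | tmp := 0 | (abs(1) > min(a, acc)): true | a := 12 | result 60
after: val := -12 | tmp := -7 | (((-tmp) * (a - 5)) == min(6, 9)): false | tmp := 0 | (abs(1) > min(a, val)): true | a := 12 | result -17
60 and -17 differ, so these are not the same function on this domain.
verdict: not equivalent; witness: a=-6, b=-2


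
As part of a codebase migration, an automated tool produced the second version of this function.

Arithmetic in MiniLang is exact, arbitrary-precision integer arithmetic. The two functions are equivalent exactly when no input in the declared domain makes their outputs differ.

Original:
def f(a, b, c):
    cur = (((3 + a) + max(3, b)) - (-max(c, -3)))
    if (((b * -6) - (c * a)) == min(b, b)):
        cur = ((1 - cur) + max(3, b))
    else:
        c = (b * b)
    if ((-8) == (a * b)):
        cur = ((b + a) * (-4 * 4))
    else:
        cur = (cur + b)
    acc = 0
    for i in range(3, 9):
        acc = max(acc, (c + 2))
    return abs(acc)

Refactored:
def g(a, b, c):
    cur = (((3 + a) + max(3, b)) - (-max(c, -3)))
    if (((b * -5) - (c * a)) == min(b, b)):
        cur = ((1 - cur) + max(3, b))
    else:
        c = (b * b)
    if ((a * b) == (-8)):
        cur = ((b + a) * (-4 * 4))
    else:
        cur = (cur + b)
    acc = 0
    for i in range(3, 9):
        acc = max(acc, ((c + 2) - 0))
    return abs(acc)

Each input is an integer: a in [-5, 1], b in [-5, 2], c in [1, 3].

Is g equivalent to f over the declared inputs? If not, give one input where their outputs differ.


a=-4, b=2, c=3 yields 6 from f but 5 from g.
verdict: not equivalent; witness: a=-4, b=2, c=3


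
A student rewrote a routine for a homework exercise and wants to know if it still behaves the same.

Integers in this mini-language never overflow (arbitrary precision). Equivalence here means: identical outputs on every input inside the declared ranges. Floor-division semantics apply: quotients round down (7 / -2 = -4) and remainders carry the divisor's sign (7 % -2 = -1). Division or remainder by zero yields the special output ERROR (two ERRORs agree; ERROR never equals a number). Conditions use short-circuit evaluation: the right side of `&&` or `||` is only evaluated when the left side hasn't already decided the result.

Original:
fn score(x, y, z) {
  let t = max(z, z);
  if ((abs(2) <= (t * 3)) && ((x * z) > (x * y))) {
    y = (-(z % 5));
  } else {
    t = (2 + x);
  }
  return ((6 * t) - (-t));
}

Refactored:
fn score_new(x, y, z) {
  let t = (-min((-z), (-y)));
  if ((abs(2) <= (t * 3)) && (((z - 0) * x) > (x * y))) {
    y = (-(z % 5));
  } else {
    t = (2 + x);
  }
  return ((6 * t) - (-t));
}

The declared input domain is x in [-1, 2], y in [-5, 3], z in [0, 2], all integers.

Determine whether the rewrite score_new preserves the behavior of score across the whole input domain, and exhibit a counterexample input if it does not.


Evaluate both at x=-1, y=2, z=0.
score: t := 0 | ((abs(2) <= (t * 3)) && ((x * z) > (x * y))): false | t := 1 | result 7
score_new: t := 2 | ((abs(2) <= (t * 3)) && (((z - 0) * x) > (x * y))): true | y := 0 | result 14
7 vs 14 — the two versions disagree here.
verdict: not equivalent; witness: x=-1, y=2, z=0


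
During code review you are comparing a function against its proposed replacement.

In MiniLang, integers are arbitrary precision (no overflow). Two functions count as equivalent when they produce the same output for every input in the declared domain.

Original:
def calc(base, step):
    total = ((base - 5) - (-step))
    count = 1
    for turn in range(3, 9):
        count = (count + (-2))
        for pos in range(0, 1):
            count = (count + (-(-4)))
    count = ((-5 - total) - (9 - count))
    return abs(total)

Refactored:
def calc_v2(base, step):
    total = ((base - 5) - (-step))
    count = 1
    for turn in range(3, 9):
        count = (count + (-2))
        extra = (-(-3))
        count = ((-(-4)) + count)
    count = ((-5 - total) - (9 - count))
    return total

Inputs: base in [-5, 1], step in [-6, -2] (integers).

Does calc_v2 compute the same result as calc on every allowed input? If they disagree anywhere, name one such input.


Take base=-5, step=-6.
calc: total becomes -16; next count becomes 1; next at turn=3:; next count becomes -1; next at pos=0:; next count becomes 3; next at turn=4:; next count becomes 1; next at pos=0:; next count becomes 5; next at turn=5:; next count becomes 3; next at pos=0:; next count becomes 7; next at turn=6:; next count becomes 5; next at pos=0:; next count becomes 9; next at turn=7:; next count becomes 7; next at pos=0:; next count becomes 11; next at turn=8:; next count becomes 9; next at pos=0:; next count becomes 13; next count becomes 15; next final value 16
calc_v2: total becomes -16; next count becomes 1; next at turn=3:; next count becomes -1; next extra becomes 3; next count becomes 3; next at turn=4:; next count becomes 1; next extra becomes 3; next count becomes 5; next at turn=5:; next count becomes 3; next extra becomes 3; next count becomes 7; next at turn=6:; next count becomes 5; next extra becomes 3; next count becomes 9; next at turn=7:; next count becomes 7; next extra becomes 3; next count becomes 11; next at turn=8:; next count becomes 9; next extra becomes 3; next count becomes 13; next count becomes 15; next final value -16
16 != -16, so the rewrite changes behavior.
verdict: not equivalent; witness: base=-5, step=-6


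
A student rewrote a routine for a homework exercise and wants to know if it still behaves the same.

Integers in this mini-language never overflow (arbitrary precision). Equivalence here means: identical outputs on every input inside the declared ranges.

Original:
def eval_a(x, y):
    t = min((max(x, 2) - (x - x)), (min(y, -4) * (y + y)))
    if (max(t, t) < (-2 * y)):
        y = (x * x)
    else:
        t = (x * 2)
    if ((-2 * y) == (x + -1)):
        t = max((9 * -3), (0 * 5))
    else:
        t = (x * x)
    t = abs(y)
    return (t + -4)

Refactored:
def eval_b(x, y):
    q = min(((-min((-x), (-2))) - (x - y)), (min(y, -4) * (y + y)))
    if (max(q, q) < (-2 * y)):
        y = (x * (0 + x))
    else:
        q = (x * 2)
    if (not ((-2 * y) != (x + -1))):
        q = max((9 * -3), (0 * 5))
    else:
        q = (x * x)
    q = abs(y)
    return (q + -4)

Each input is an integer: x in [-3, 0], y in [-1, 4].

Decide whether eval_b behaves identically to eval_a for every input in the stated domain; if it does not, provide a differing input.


Consider the input x=0, y=-1.
eval_a: t = 2; (max(t, t) < (-2 * y)) -> false; t = 0; ((-2 * y) == (x + -1)) -> false; t = 0; t = 1; return -3
eval_b: q = 1; (max(q, q) < (-2 * y)) -> true; y = 0; (not ((-2 * y) != (x + -1))) -> false; q = 0; q = 0; return -4
-3 vs -4 — the two versions disagree here.
verdict: not equivalent; witness: x=0, y=-1


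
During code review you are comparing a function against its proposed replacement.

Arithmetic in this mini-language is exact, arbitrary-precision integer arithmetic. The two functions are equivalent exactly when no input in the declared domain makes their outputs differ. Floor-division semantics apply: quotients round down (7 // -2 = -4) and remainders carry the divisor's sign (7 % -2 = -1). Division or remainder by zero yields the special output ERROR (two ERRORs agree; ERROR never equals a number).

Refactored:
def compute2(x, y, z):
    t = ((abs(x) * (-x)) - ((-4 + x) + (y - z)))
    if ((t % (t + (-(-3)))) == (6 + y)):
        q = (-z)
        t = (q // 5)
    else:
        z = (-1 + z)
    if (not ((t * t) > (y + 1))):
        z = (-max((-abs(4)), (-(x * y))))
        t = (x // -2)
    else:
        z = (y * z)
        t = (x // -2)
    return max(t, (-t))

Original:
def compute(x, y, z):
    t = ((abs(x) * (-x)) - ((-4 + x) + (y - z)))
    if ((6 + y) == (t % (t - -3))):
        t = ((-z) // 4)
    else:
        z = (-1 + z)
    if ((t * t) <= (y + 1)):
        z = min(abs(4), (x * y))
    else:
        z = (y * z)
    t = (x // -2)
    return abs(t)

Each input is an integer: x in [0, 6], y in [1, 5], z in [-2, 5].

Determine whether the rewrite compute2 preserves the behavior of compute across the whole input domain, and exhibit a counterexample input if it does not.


The one real change (`4` became `5`) has no effect anywhere in the declared ranges; all 280 inputs agree.
verdict: equivalent


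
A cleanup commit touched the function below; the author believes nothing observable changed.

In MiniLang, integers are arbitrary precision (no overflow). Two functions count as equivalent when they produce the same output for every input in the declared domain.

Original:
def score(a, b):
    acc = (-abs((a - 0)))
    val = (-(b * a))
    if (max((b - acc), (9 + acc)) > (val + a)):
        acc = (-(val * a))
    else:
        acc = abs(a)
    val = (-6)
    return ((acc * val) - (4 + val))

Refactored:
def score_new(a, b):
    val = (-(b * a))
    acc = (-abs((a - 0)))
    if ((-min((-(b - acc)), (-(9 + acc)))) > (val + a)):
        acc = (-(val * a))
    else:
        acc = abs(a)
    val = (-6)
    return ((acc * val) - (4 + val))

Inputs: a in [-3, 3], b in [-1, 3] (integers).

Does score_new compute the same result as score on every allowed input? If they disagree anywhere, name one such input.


Changes here: min/max/abs usage differs; the full 35-point sweep finds no disagreement.
verdict: equivalent


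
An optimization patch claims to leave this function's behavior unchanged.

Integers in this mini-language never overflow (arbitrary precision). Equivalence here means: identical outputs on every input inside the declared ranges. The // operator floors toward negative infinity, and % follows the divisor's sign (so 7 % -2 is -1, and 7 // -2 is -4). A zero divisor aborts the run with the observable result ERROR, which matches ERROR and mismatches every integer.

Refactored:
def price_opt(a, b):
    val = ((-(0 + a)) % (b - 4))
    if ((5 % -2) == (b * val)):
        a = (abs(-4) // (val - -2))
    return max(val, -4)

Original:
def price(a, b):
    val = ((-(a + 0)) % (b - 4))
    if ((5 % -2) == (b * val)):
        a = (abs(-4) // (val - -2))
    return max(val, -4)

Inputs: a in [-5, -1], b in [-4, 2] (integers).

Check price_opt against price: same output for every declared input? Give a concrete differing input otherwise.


Side by side, the visible changes include: same computation, different form.
As a probe, take a=-4, b=2: price runs val := 0 | ((5 % -2) == (b * val)): false | result 0; price_opt runs val := 0 | ((5 % -2) == (b * val)): false | result 0; both end at 0.
Across all 35 domain points the two functions coincide.
verdict: equivalent


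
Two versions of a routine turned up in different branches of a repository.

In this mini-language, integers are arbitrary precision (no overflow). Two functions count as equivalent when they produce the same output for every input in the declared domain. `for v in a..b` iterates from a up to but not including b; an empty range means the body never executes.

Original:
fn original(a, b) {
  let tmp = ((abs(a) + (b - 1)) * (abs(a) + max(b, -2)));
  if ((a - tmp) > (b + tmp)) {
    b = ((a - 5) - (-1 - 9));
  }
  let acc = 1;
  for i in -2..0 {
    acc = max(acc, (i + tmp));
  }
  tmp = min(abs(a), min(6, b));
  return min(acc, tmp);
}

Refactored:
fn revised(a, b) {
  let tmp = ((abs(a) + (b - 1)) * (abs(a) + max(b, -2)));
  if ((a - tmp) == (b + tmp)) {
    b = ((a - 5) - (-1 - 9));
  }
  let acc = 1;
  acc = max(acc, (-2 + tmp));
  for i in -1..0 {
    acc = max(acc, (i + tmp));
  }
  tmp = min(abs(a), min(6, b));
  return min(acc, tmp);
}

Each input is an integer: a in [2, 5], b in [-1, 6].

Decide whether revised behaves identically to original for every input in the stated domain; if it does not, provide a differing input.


Take a=2, b=-1.
original: tmp := 0 | ((a - tmp) > (b + tmp)): true | b := 7 | acc := 1 | iter i=-2: | acc := 1 | iter i=-1: | acc := 1 | tmp := 2 | result 1
revised: tmp := 0 | ((a - tmp) == (b + tmp)): false | acc := 1 | acc := 1 | iter i=-1: | acc := 1 | tmp := -1 | result -1
1 vs -1 — the two versions disagree here.
verdict: not equivalent; witness: a=2, b=-1


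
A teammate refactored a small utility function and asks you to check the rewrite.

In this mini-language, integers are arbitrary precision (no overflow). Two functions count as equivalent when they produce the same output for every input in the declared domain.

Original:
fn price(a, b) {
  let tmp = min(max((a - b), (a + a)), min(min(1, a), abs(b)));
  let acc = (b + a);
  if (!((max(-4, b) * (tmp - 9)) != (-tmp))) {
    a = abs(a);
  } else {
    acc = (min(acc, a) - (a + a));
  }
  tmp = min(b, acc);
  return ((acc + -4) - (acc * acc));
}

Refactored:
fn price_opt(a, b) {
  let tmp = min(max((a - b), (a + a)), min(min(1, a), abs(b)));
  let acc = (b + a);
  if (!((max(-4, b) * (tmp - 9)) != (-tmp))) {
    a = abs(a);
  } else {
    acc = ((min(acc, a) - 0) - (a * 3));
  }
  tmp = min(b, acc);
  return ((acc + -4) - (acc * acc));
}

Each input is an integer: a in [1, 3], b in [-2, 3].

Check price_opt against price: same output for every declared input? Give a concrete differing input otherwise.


These are not equivalent — on a=1, b=-2 the outputs split (-16 vs -24).
price: tmp := 1 | acc := -1 | (!((max(-4, b) * (tmp - 9)) != (-tmp))): false | acc := -3 | tmp := -3 | result -16
price_opt: tmp := 1 | acc := -1 | (!((max(-4, b) * (tmp - 9)) != (-tmp))): false | acc := -4 | tmp := -4 | result -24
verdict: not equivalent; witness: a=1, b=-2


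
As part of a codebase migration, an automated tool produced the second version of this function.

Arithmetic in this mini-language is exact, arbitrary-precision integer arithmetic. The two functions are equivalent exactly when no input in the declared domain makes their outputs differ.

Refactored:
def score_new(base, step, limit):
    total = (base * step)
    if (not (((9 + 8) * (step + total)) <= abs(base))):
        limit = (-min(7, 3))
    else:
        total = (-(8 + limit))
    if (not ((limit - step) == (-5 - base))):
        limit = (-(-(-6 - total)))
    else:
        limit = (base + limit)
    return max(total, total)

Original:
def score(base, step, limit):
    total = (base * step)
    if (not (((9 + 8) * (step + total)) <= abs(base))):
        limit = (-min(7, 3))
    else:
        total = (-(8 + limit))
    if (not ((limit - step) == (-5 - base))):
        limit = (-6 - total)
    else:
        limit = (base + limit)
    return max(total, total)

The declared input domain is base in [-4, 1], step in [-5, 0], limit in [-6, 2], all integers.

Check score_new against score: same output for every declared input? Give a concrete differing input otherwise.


Side by side, the visible changes include: same computation, different form.
Spot check at base=-4, step=-3, limit=2 — score: total = 12; (not (((9 + 8) * (step + total)) <= abs(base))) -> true; limit = -3; (not ((limit - step) == (-5 - base))) -> true; limit = -18; return 12. score_new: total = 12; (not (((9 + 8) * (step + total)) <= abs(base))) -> true; limit = -3; (not ((limit - step) == (-5 - base))) -> true; limit = -18; return 12. Both give 12.
An exhaustive pass over the 324 declared inputs shows identical outputs.
verdict: equivalent


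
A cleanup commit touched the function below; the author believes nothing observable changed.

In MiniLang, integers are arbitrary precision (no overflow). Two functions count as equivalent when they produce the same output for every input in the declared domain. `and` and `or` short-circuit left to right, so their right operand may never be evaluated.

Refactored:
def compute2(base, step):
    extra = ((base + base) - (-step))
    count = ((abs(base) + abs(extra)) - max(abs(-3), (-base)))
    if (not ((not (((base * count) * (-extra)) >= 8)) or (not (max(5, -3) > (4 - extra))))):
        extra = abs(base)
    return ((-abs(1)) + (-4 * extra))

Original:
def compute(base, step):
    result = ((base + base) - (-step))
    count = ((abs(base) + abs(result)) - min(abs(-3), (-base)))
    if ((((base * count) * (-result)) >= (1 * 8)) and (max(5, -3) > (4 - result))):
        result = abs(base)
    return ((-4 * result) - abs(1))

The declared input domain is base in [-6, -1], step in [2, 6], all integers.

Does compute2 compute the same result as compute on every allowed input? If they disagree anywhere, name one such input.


On input base=-1, step=5, compute returns -5 while compute2 returns -13.
verdict: not equivalent; witness: base=-1, step=5


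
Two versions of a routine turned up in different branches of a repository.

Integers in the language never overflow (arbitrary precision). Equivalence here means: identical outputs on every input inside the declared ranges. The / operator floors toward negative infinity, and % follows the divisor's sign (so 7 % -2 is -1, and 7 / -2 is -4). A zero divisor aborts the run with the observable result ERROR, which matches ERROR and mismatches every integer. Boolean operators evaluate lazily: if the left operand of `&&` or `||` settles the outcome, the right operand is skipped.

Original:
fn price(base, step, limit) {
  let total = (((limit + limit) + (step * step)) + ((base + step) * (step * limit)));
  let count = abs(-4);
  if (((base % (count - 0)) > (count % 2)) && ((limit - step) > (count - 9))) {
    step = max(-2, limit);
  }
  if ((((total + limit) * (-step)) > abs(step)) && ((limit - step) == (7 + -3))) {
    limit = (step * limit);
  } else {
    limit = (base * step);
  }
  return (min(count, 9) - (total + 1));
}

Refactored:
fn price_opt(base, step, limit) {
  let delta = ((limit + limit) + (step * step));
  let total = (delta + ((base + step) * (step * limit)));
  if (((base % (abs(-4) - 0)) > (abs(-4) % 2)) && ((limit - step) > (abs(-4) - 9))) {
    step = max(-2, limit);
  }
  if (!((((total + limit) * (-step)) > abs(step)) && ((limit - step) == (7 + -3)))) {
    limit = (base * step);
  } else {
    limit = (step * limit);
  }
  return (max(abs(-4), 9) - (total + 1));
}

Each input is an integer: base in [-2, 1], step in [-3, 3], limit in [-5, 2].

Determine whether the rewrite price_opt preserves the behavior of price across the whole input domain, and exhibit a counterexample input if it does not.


Not equivalent: base=-2, step=-3, limit=-5 separates them (79 vs 84).
price: total := -76 | count := 4 | (((base % (count - 0)) > (count % 2)) && ((limit - step) > (count - 9))): true | step := -2 | ((((total + limit) * (-step)) > abs(step)) && ((limit - step) == (7 + -3))): false | limit := 4 | result 79
price_opt: delta := -1 | total := -76 | (((base % (abs(-4) - 0)) > (abs(-4) % 2)) && ((limit - step) > (abs(-4) - 9))): true | step := -2 | (!((((total + limit) * (-step)) > abs(step)) && ((limit - step) == (7 + -3)))): true | limit := 4 | result 84
verdict: not equivalent; witness: base=-2, step=-3, limit=-5


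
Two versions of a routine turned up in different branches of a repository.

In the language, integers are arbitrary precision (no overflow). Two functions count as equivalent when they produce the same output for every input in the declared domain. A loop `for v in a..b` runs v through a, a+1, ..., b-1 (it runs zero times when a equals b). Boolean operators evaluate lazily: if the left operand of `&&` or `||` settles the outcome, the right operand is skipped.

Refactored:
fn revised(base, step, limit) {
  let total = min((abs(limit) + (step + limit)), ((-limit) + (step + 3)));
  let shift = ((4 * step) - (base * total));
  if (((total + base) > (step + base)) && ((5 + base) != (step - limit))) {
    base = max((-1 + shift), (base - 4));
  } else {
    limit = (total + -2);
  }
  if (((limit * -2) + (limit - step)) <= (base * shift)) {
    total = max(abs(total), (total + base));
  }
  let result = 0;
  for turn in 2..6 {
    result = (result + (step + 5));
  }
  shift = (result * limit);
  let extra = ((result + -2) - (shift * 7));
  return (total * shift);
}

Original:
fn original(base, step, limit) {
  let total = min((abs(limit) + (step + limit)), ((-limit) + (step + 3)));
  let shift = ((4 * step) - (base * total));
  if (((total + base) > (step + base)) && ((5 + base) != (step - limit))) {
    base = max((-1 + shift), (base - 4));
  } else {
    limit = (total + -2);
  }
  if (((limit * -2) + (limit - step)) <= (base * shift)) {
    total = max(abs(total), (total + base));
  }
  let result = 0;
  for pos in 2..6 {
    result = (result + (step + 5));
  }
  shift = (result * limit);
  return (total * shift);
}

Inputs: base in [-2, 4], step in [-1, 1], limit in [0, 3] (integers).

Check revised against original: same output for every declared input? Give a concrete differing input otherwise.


Side by side, the visible changes include: arithmetic usage differs, and local variable names differ, and constant usage differs, and statement counts differ.
One worked example (base=-2, step=1, limit=1) — original: total = 3; shift = 10; (((total + base) > (step + base)) && ((5 + base) != (step - limit))) -> true; base = 9; (((limit * -2) + (limit - step)) <= (base * shift)) -> true; total = 12; result = 0; [pos=2]; result = 6; [pos=3]; result = 12; [pos=4]; result = 18; [pos=5]; result = 24; shift = 24; return 288; revised: total = 3; shift = 10; (((total + base) > (step + base)) && ((5 + base) != (step - limit))) -> true; base = 9; (((limit * -2) + (limit - step)) <= (base * shift)) -> true; total = 12; result = 0; [turn=2]; result = 6; [turn=3]; result = 12; [turn=4]; result = 18; [turn=5]; result = 24; shift = 24; extra = -146; return 288; agreement on 288.
Every one of the 84 inputs gives matching results.
verdict: equivalent


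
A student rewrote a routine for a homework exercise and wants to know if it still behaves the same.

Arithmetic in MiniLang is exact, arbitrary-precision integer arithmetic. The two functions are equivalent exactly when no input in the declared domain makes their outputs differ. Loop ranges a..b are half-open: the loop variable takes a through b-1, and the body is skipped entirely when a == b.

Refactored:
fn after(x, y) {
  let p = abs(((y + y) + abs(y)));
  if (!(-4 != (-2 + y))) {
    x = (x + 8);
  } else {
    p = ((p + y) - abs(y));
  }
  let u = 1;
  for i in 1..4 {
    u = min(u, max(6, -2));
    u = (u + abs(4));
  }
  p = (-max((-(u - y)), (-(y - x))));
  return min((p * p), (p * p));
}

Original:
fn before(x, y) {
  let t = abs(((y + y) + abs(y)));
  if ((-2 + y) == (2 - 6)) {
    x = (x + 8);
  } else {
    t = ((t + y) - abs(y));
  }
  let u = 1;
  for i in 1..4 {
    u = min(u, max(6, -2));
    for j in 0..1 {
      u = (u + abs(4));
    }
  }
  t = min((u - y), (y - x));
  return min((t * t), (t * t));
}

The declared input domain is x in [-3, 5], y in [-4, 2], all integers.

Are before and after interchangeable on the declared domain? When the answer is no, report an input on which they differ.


The two are interchangeable: local variable names differ, comparison usage differs, arithmetic usage differs, boolean connective usage differs, loop structure differs, min/max/abs usage differs, constant usage differs, statement counts differ, and every declared input agrees.
As a probe, take x=3, y=0: before runs t = 0; ((-2 + y) == (2 - 6)) -> false; t = 0; u = 1; [i=1]; u = 1; [j=0]; u = 5; [i=2]; u = 5; [j=0]; u = 9; [i=3]; u = 6; [j=0]; u = 10; t = -3; return 9; after runs p = 0; (!(-4 != (-2 + y))) -> false; p = 0; u = 1; [i=1]; u = 1; u = 5; [i=2]; u = 5; u = 9; [i=3]; u = 6; u = 10; p = -3; return 9; both end at 9.
Every one of the 63 inputs gives matching results.
verdict: equivalent


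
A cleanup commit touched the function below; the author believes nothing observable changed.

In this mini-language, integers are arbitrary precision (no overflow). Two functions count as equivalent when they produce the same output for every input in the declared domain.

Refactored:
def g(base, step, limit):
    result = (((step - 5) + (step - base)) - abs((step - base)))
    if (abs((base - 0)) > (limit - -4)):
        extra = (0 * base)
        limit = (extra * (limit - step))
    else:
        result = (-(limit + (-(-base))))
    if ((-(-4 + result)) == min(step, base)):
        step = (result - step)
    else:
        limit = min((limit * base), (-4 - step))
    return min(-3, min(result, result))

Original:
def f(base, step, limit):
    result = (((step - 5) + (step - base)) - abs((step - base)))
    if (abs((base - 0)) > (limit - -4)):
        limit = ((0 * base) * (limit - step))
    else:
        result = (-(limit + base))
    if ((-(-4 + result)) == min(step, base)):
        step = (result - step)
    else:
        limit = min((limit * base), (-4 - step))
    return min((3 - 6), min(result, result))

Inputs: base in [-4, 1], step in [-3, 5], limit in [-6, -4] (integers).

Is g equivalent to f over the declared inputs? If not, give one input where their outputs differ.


Differences: constant usage differs; also local variable names differ; also statement counts differ; also arithmetic usage differs — yet all 162 inputs agree.
verdict: equivalent
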